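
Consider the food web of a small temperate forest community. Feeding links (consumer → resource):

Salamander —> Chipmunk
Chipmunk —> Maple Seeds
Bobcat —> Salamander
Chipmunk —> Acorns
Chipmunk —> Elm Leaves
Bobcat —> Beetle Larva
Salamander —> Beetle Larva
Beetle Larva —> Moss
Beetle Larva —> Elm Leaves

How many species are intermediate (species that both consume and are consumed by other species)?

3

Intermediate species (has both prey and predators): Chipmunk, Beetle Larva, Salamander.
Count: 3.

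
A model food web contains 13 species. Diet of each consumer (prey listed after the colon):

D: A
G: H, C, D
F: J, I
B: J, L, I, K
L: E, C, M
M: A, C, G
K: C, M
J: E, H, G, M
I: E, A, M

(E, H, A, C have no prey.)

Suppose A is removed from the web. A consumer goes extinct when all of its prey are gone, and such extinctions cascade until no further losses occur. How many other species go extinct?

1

Remove A.
Round 1: D (all prey gone) → extinct.
No further losses. Total secondary extinctions: 1.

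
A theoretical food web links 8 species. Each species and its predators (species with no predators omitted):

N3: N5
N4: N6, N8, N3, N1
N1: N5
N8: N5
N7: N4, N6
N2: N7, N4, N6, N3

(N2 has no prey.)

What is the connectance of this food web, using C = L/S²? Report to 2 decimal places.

C = 0.20

The web has S = 8 species and L = 13 feeding links.
C = L / S² = 13 / 64 = 0.2031 ≈ 0.20.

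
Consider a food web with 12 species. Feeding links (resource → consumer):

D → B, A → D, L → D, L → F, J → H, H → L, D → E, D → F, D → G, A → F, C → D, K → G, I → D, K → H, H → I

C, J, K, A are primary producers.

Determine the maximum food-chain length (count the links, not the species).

One longest chain: J → H → L → D → F.
It has 5 species and 4 links.

4 links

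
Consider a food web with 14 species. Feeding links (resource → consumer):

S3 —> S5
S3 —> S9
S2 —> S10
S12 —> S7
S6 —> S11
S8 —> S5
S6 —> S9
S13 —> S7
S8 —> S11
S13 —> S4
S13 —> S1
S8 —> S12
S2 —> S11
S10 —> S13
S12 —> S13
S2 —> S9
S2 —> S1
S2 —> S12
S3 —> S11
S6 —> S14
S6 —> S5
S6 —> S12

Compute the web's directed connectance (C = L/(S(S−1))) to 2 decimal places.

C = 0.12

The web has S = 14 species and L = 22 feeding links.
C = L / (S(S−1)) = 22 / 182 = 0.1209 ≈ 0.12.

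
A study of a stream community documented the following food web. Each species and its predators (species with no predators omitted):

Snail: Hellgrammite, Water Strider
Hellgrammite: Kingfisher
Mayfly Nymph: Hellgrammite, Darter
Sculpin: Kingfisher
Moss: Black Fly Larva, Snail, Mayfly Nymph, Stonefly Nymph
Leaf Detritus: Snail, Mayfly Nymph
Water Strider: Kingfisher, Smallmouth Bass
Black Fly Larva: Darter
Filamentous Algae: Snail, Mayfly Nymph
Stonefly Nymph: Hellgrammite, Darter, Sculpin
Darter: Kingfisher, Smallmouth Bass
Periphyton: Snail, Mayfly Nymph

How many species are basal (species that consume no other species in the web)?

4

Basal species (no prey listed): Leaf Detritus, Filamentous Algae, Moss, Periphyton.
Count: 4.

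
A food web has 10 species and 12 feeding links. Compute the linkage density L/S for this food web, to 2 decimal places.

There are L = 12 links among S = 10 species.
L/S = 12/10 = 1.2000 ≈ 1.20.

L/S = 1.20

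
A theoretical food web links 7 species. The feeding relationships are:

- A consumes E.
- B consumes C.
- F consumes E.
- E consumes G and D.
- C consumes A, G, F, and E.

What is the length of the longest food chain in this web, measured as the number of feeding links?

One longest chain: G → E → A → C → B.
It has 5 species and 4 links.

4 links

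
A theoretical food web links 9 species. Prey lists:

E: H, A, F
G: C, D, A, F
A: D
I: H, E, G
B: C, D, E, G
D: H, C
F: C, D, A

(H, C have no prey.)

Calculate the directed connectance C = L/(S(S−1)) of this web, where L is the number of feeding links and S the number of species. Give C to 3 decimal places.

The web has S = 9 species and L = 20 feeding links.
C = L / (S(S−1)) = 20 / 72 = 0.2778 ≈ 0.278.

C = 0.278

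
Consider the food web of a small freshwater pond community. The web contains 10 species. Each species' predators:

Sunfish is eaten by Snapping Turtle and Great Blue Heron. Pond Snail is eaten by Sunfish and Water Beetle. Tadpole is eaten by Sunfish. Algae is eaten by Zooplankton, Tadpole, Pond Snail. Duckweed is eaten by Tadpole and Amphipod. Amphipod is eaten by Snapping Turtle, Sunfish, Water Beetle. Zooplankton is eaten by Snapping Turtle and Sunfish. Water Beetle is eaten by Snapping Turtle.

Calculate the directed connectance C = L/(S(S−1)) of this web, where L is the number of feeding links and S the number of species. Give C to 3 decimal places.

C = 0.178

The web has S = 10 species and L = 16 feeding links.
C = L / (S(S−1)) = 16 / 90 = 0.1778 ≈ 0.178.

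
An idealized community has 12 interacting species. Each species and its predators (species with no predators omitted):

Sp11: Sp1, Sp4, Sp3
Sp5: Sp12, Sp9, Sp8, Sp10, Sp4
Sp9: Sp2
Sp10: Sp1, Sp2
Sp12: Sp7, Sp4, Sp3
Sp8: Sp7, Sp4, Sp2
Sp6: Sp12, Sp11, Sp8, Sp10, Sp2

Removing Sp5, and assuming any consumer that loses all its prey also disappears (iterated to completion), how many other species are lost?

1

Remove Sp5.
Round 1: Sp9 (all prey gone) → extinct.
No further losses. Total secondary extinctions: 1.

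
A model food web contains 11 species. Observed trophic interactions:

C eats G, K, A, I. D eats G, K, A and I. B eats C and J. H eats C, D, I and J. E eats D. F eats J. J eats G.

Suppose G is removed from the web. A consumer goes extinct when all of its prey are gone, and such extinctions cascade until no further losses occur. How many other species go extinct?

Remove G.
Round 1: J (all prey gone) → extinct.
Round 2: F (all prey gone) → extinct.
No further losses. Total secondary extinctions: 2.

2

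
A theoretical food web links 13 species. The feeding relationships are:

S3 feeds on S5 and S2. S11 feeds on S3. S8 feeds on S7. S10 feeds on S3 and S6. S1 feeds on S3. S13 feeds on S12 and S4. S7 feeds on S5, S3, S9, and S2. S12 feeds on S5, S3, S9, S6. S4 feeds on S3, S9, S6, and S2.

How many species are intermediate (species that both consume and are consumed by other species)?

4

Intermediate species (has both prey and predators): S3, S7, S12, S4.
Count: 4.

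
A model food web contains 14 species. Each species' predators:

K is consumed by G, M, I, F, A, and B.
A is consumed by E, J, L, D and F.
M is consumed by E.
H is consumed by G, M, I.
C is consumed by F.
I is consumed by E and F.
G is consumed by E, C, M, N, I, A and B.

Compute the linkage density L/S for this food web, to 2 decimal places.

There are L = 25 links among S = 14 species.
L/S = 25/14 = 1.7857 ≈ 1.79.

L/S = 1.79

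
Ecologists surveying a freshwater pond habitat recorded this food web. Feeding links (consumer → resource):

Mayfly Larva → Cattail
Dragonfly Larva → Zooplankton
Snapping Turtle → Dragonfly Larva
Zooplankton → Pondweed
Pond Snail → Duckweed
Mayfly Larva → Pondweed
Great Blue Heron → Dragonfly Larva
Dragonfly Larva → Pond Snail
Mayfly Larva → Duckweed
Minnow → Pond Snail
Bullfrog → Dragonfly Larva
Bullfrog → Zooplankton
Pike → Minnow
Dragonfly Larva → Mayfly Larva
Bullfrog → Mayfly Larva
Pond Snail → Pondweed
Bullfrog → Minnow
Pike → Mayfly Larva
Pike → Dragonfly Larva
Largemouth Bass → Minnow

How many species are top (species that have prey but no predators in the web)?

Top species (has prey, but nothing eats it): Snapping Turtle, Largemouth Bass, Bullfrog, Pike, Great Blue Heron.
Count: 5.

5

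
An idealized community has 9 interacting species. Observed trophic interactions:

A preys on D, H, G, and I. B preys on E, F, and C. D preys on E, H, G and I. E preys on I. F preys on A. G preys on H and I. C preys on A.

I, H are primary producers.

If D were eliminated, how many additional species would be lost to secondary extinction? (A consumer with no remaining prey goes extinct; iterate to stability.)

0

Remove D.
Every predator of it retains at least one other prey: A still has I, H, G.
No consumer loses all prey, so no secondary extinctions occur.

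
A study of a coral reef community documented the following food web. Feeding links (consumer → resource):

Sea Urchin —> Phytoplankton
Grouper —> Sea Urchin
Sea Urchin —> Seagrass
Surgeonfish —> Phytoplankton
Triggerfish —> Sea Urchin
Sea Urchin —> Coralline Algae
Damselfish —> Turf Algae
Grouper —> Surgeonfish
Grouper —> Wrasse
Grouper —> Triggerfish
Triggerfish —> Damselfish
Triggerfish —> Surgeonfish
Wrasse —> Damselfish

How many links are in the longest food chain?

One longest chain: Phytoplankton → Surgeonfish → Triggerfish → Grouper.
It has 4 species and 3 links.

3 links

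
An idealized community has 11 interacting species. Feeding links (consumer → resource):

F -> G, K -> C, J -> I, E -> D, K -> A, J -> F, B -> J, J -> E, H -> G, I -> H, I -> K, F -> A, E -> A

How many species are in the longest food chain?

5 species

One longest chain: G → H → I → J → B.
It has 5 species and 4 links.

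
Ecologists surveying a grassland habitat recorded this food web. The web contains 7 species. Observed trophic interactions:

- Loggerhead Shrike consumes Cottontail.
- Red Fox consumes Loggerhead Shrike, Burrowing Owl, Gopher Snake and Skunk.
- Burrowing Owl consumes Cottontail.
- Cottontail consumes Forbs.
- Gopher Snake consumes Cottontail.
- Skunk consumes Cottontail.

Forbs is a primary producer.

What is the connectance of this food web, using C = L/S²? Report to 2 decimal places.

C = 0.18

The web has S = 7 species and L = 9 feeding links.
C = L / S² = 9 / 49 = 0.1837 ≈ 0.18.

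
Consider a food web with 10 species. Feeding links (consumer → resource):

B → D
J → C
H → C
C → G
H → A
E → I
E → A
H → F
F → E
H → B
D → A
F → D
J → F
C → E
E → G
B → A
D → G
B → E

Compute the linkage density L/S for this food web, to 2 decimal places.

There are L = 18 links among S = 10 species.
L/S = 18/10 = 1.8000 ≈ 1.80.

L/S = 1.80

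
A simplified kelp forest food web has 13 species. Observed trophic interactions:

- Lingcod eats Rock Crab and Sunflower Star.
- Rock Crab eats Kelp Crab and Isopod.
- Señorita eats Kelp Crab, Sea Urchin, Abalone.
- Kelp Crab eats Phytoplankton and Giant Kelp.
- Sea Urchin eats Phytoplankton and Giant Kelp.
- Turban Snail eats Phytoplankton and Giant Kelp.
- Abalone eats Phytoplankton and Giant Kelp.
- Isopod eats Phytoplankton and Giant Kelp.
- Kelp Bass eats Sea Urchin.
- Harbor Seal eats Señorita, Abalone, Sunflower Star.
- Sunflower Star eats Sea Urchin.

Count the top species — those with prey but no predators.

Top species (has prey, but nothing eats it): Turban Snail, Kelp Bass, Lingcod, Harbor Seal.
Count: 4.

4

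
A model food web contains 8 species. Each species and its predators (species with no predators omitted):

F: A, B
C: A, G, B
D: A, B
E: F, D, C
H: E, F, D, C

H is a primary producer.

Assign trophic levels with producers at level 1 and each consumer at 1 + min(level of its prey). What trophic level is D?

Trophic level 2

H is a producer → level 1.
D eats H → level 2.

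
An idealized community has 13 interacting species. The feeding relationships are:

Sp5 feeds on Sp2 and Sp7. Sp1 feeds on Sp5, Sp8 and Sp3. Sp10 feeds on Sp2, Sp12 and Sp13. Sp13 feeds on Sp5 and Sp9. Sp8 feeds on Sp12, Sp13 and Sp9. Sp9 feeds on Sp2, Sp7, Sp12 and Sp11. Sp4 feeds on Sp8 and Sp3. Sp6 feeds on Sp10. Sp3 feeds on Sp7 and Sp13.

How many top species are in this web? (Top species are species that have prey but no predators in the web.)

3

Top species (has prey, but nothing eats it): Sp6, Sp1, Sp4.
Count: 3.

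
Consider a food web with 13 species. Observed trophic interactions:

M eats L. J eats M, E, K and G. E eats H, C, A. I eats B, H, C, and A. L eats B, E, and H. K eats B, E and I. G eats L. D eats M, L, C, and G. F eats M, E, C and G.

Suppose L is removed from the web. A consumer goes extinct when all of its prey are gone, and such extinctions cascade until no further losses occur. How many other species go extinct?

Remove L.
Round 1: G (all prey gone), M (all prey gone) → extinct.
No further losses. Total secondary extinctions: 2.

2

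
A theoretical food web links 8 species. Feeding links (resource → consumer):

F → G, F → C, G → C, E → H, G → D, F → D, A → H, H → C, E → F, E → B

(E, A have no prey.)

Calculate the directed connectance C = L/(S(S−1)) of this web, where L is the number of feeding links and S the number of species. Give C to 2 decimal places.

The web has S = 8 species and L = 10 feeding links.
C = L / (S(S−1)) = 10 / 56 = 0.1786 ≈ 0.18.

C = 0.18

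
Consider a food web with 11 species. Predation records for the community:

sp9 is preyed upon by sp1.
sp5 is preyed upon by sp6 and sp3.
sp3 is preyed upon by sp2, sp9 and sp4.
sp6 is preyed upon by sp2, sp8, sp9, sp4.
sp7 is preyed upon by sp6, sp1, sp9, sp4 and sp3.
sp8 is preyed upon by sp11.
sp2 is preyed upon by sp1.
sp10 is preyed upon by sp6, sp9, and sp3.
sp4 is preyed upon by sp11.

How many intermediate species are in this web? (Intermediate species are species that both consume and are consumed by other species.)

6

Intermediate species (has both prey and predators): sp3, sp6, sp4, sp8, sp2, sp9.
Count: 6.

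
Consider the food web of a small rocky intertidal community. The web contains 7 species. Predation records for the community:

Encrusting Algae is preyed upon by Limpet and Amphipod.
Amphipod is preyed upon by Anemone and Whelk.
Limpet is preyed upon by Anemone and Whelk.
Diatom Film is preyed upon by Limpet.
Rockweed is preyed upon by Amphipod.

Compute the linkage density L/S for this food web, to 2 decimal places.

L/S = 1.14

There are L = 8 links among S = 7 species.
L/S = 8/7 = 1.1429 ≈ 1.14.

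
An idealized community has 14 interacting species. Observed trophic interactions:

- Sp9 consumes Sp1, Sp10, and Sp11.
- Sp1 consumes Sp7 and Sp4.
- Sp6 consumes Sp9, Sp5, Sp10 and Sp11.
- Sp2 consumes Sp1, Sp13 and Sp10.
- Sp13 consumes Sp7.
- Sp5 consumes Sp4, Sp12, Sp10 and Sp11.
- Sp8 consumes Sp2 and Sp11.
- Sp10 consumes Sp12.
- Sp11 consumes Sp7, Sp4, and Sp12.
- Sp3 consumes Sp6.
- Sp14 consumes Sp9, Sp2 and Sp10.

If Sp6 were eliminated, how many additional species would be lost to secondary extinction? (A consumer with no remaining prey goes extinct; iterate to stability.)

1

Remove Sp6.
Round 1: Sp3 (all prey gone) → extinct.
No further losses. Total secondary extinctions: 1.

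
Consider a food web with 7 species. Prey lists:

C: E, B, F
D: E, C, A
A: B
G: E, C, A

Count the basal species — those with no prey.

3

Basal species (no prey listed): E, B, F.
Count: 3.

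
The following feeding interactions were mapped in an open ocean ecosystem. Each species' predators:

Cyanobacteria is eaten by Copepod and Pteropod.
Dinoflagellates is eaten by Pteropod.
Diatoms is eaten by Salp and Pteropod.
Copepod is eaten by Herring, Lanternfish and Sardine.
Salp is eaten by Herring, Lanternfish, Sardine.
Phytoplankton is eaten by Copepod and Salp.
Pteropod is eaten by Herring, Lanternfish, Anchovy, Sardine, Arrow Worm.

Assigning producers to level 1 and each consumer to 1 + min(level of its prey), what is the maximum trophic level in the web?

3

Producers (level 1): Dinoflagellates, Cyanobacteria, Diatoms, Phytoplankton.
Following each consumer down to its lowest-level prey: Cyanobacteria → Copepod → Lanternfish (levels 1 through 3).
All prey of Lanternfish (Copepod 2, Pteropod 2, Salp 2) are at level 2 or above, so Lanternfish is at level 1 + 2 = 3.
Every consumer has at least one prey at level 2 or below, so none exceeds level 3.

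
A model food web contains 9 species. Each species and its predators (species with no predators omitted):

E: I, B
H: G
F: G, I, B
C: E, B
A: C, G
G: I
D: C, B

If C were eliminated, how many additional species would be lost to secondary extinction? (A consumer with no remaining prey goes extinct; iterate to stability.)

1

Remove C.
Round 1: E (all prey gone) → extinct.
No further losses. Total secondary extinctions: 1.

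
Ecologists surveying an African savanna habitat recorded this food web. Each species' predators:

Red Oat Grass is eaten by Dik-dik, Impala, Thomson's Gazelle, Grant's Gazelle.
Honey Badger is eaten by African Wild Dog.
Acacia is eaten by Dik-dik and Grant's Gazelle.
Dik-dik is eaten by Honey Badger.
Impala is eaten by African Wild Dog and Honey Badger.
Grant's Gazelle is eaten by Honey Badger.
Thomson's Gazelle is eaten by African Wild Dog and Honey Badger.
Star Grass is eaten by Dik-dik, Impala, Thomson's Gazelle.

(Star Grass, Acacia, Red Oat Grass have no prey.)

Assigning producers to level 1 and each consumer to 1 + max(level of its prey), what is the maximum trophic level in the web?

4

Producers (level 1): Star Grass, Acacia, Red Oat Grass.
Star Grass → Impala → Honey Badger → African Wild Dog gives African Wild Dog level 4.
No species has a prey at level 4, so no species reaches level 5.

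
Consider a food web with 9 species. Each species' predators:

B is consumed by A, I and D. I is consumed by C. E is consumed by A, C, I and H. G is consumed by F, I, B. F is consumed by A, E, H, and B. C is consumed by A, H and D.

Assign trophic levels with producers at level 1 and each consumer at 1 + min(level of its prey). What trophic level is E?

Trophic level 3

G is a producer → level 1.
F eats G → level 2.
E eats F → level 3.
No prey of E is below level 2, so 3 is the minimum.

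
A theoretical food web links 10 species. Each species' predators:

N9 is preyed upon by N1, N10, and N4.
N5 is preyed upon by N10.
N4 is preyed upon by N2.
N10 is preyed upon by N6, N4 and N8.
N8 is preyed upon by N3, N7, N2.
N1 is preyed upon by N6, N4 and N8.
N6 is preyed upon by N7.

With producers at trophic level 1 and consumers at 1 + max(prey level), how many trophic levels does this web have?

Producers (level 1): N9, N5.
N9 → N10 → N6 → N7 gives N7 level 4.
No species has a prey at level 4, so no species reaches level 5.

4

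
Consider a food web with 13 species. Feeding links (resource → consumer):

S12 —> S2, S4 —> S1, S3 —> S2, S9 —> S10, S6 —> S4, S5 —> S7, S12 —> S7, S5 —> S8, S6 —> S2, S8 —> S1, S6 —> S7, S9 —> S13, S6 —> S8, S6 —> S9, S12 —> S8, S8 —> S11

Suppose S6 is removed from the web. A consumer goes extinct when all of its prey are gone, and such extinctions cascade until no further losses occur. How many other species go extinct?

4

Remove S6.
Round 1: S4 (all prey gone), S9 (all prey gone) → extinct.
Round 2: S13 (all prey gone), S10 (all prey gone) → extinct.
No further losses. Total secondary extinctions: 4.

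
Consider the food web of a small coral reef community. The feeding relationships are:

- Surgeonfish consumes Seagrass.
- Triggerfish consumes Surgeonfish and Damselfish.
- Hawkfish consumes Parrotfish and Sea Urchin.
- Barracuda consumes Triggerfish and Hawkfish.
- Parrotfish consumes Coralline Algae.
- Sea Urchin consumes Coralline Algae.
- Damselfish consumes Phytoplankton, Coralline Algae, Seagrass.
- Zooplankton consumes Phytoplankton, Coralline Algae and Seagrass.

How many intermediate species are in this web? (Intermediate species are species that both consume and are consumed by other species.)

Intermediate species (has both prey and predators): Surgeonfish, Damselfish, Parrotfish, Sea Urchin, Hawkfish, Triggerfish.
Count: 6.

6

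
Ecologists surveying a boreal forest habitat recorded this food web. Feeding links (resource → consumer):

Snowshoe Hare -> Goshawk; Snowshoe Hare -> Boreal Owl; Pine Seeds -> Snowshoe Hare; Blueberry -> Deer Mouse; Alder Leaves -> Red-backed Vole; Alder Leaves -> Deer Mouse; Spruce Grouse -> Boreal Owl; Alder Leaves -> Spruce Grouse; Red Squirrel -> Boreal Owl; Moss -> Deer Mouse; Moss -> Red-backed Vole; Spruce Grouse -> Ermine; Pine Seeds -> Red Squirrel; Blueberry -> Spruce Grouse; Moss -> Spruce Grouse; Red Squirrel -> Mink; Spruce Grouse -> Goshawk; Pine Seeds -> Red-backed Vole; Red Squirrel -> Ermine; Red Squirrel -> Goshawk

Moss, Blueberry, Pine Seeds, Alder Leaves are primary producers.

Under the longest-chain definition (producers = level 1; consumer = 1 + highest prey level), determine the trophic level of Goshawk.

Moss is a producer → level 1.
Spruce Grouse eats Moss (level 1); other prey at levels: Blueberry 1, Alder Leaves 1 → level 2.
Goshawk eats Spruce Grouse (level 2); other prey at levels: Snowshoe Hare 2, Red Squirrel 2 → level 3.

Trophic level 3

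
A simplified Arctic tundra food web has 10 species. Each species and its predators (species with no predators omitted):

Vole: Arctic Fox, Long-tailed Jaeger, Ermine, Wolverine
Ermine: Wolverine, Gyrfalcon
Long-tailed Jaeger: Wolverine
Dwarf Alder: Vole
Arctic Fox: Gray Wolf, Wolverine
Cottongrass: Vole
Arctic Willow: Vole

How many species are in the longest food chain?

One longest chain: Cottongrass → Vole → Arctic Fox → Gray Wolf.
It has 4 species and 3 links.

4 species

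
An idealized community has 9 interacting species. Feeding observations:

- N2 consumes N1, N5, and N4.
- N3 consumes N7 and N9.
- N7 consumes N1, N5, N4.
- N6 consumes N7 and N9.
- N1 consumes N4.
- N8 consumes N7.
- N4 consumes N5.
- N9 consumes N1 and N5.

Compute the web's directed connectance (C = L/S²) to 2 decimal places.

C = 0.19

The web has S = 9 species and L = 15 feeding links.
C = L / S² = 15 / 81 = 0.1852 ≈ 0.19.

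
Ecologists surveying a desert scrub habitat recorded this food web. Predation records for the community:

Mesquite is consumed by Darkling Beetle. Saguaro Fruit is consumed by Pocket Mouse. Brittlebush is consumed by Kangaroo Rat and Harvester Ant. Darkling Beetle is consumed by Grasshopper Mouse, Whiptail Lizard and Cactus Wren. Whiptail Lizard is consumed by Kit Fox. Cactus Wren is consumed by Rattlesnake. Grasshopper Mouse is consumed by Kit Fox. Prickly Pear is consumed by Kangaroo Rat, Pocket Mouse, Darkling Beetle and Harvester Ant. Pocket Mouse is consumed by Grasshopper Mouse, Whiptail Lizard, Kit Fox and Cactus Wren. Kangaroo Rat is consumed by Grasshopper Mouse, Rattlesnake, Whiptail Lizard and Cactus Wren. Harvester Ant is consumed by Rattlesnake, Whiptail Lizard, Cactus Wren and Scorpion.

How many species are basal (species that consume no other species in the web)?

Basal species (no prey listed): Saguaro Fruit, Mesquite, Prickly Pear, Brittlebush.
Count: 4.

4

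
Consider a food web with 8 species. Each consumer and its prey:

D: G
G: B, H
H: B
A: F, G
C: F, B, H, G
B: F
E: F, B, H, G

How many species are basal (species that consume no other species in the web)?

Basal species (no prey listed): F.
Count: 1.

1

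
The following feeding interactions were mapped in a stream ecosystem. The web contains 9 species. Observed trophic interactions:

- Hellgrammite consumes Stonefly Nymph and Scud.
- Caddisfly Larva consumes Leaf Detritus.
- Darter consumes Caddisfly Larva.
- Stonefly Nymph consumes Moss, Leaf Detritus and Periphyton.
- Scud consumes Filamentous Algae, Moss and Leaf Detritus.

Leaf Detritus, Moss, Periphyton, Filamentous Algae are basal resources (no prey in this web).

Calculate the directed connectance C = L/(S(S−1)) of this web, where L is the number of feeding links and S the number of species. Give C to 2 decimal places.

The web has S = 9 species and L = 10 feeding links.
C = L / (S(S−1)) = 10 / 72 = 0.1389 ≈ 0.14.

C = 0.14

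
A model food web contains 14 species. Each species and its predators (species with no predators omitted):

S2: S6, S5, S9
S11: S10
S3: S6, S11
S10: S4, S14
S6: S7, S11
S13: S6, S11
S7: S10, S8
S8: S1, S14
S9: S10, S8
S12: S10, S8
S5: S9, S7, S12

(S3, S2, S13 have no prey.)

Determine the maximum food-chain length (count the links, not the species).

One longest chain: S2 → S5 → S12 → S8 → S1.
It has 5 species and 4 links.

4 links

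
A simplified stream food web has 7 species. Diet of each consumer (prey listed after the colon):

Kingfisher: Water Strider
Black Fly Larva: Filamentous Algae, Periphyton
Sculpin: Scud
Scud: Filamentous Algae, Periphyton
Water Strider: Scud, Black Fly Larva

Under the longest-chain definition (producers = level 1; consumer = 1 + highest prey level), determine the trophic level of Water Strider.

Filamentous Algae is a producer → level 1.
Scud eats Filamentous Algae (level 1); other prey at levels: Periphyton 1 → level 2.
Water Strider eats Scud (level 2); other prey at levels: Black Fly Larva 2 → level 3.

Trophic level 3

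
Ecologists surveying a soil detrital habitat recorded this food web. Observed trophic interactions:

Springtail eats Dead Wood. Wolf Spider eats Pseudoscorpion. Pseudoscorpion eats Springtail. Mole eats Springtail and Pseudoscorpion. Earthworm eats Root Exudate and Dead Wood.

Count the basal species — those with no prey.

2

Basal species (no prey listed): Root Exudate, Dead Wood.
Count: 2.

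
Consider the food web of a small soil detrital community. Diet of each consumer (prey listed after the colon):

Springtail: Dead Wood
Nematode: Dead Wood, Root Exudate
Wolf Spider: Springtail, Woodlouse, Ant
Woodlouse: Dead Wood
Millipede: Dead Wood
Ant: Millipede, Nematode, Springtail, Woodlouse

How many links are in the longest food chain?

One longest chain: Dead Wood → Millipede → Ant → Wolf Spider.
It has 4 species and 3 links.

3 links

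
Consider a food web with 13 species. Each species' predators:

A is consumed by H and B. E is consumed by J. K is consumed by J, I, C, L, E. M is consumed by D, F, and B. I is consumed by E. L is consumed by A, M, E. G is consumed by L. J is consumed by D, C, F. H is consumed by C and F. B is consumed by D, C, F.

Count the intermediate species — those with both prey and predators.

Intermediate species (has both prey and predators): I, L, E, M, A, B, J, H.
Count: 8.

8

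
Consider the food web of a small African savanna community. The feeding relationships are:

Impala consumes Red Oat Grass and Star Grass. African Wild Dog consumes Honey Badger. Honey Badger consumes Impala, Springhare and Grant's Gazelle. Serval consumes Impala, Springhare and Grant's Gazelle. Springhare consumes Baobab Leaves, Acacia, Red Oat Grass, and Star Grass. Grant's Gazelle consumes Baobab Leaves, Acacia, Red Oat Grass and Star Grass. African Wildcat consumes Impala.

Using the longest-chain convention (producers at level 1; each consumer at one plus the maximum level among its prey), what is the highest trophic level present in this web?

4

Producers (level 1): Baobab Leaves, Red Oat Grass, Acacia, Star Grass.
Baobab Leaves → Grant's Gazelle → Honey Badger → African Wild Dog gives African Wild Dog level 4.
No species has a prey at level 4, so no species reaches level 5.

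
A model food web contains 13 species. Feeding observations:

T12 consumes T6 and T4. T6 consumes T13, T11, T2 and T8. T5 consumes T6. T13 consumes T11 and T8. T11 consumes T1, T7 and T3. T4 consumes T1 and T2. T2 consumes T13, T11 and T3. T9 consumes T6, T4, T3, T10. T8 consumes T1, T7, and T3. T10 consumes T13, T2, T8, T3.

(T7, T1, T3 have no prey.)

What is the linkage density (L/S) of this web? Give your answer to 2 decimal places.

L/S = 2.15

There are L = 28 links among S = 13 species.
L/S = 28/13 = 2.1538 ≈ 2.15.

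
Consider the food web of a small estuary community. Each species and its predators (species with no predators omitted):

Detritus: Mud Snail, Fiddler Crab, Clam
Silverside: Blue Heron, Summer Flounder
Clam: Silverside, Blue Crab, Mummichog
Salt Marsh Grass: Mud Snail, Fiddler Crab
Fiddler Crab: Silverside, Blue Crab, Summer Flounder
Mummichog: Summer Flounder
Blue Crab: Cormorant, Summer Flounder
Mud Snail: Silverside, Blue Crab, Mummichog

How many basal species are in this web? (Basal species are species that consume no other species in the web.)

2

Basal species (no prey listed): Detritus, Salt Marsh Grass.
Count: 2.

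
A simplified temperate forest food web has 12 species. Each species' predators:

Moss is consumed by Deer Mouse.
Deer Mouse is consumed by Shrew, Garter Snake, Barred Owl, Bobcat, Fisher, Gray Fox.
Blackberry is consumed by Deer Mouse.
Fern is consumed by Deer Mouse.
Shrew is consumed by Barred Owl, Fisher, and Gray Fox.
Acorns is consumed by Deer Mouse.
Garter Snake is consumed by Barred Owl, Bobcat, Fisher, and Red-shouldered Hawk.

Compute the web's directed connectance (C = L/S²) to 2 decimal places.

C = 0.12

The web has S = 12 species and L = 17 feeding links.
C = L / S² = 17 / 144 = 0.1181 ≈ 0.12.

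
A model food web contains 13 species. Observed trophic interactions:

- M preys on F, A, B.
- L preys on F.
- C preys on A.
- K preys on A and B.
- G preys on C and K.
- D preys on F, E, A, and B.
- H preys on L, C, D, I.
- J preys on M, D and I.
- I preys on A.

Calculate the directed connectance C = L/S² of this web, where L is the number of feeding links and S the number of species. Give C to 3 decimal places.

The web has S = 13 species and L = 21 feeding links.
C = L / S² = 21 / 169 = 0.1243 ≈ 0.124.

C = 0.124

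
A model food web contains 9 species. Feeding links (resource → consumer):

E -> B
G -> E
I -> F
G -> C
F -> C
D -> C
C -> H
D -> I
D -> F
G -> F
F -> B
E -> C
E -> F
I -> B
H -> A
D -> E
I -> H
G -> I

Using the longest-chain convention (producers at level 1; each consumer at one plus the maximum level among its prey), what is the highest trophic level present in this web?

6

Producers (level 1): G, D.
G → I → F → C → H → A gives A level 6.
No species has a prey at level 6, so no species reaches level 7.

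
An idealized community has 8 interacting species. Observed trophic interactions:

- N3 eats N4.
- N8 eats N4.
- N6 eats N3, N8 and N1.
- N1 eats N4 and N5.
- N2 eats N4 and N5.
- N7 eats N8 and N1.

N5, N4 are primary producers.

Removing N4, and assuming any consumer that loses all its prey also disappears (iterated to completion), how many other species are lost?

2

Remove N4.
Round 1: N3 (all prey gone), N8 (all prey gone) → extinct.
No further losses. Total secondary extinctions: 2.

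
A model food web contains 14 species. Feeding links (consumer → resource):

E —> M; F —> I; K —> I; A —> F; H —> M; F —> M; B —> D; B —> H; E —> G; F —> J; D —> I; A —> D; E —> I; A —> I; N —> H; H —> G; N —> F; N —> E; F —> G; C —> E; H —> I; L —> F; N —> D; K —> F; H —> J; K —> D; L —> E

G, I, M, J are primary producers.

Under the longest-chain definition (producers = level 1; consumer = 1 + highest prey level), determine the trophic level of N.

G is a producer → level 1.
E eats G (level 1); other prey at levels: I 1, M 1 → level 2.
N eats E (level 2); other prey at levels: H 2, D 2, F 2 → level 3.

Trophic level 3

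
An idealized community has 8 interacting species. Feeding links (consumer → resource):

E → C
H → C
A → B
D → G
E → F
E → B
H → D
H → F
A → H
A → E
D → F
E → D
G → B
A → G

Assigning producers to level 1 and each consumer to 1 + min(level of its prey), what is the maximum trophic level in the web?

Producers (level 1): B, F, C.
Following each consumer down to its lowest-level prey: B → G (levels 1 through 2).
All prey of G (B 1) are at level 1 or above, so G is at level 1 + 1 = 2.
Every consumer has at least one prey at level 1 or below, so none exceeds level 2.

2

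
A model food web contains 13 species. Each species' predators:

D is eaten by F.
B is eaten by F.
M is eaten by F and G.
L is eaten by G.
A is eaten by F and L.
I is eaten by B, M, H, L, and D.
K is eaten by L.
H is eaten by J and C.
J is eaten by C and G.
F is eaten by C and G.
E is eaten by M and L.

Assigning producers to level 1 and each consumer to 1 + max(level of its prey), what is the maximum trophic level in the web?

4

Producers (level 1): E, K, I, A.
I → H → J → C gives C level 4.
No species has a prey at level 4, so no species reaches level 5.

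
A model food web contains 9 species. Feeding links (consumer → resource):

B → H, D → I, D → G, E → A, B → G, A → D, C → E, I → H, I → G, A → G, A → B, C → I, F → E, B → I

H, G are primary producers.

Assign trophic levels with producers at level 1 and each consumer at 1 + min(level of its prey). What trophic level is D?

Trophic level 2

G is a producer → level 1.
D eats G → level 2.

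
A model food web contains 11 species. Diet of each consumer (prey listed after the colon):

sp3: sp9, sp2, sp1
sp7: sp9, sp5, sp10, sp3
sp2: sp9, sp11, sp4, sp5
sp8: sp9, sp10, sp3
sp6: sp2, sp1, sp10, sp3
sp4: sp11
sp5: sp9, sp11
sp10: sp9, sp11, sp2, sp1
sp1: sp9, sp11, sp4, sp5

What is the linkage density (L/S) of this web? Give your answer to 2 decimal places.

L/S = 2.64

There are L = 29 links among S = 11 species.
L/S = 29/11 = 2.6364 ≈ 2.64.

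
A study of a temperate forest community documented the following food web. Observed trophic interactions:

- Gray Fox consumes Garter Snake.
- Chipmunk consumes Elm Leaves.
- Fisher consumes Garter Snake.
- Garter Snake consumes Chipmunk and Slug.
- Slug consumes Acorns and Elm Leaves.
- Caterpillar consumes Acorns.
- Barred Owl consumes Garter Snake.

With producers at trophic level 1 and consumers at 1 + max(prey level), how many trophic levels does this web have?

Producers (level 1): Elm Leaves, Acorns.
Elm Leaves → Slug → Garter Snake → Fisher gives Fisher level 4.
No species has a prey at level 4, so no species reaches level 5.

4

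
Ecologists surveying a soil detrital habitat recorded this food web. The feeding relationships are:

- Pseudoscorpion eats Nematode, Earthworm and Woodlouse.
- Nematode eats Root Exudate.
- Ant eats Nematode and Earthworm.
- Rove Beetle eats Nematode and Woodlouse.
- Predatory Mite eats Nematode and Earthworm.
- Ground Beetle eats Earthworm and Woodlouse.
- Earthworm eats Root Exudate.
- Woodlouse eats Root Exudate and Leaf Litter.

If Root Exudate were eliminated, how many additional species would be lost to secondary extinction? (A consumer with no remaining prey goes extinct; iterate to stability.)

Remove Root Exudate.
Round 1: Nematode (all prey gone), Earthworm (all prey gone) → extinct.
Round 2: Ant (all prey gone), Predatory Mite (all prey gone) → extinct.
No further losses. Total secondary extinctions: 4.

4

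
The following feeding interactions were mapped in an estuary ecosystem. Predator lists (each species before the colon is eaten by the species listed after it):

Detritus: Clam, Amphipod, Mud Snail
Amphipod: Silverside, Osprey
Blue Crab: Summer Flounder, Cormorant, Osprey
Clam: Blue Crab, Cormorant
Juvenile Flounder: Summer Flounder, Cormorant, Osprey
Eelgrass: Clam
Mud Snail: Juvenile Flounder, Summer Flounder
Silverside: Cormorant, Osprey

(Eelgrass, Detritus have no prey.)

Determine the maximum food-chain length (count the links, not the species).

3 links

One longest chain: Eelgrass → Clam → Blue Crab → Summer Flounder.
It has 4 species and 3 links.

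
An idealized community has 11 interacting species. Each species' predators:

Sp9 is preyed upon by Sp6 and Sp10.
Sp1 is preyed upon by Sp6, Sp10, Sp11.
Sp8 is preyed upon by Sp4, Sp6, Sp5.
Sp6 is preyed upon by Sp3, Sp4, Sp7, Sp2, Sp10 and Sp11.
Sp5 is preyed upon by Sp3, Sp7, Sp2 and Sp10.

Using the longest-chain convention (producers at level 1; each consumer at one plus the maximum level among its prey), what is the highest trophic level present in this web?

3

Producers (level 1): Sp8, Sp1, Sp9.
Sp8 → Sp6 → Sp3 gives Sp3 level 3.
No species has a prey at level 3, so no species reaches level 4.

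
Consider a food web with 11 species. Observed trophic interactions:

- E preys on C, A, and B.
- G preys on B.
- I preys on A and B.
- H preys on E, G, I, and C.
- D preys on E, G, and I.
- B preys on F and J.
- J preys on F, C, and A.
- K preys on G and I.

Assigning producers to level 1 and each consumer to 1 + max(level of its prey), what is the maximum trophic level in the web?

5

Producers (level 1): F, C, A.
F → J → B → E → H gives H level 5.
No species has a prey at level 5, so no species reaches level 6.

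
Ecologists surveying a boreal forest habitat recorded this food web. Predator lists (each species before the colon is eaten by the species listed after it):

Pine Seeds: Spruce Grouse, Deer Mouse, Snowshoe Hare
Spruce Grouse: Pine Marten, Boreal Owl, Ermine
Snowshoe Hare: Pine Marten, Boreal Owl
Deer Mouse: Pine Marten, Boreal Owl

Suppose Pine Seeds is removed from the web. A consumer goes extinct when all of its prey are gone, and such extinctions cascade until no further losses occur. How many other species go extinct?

6

Remove Pine Seeds.
Round 1: Spruce Grouse (all prey gone), Deer Mouse (all prey gone), Snowshoe Hare (all prey gone) → extinct.
Round 2: Pine Marten (all prey gone), Boreal Owl (all prey gone), Ermine (all prey gone) → extinct.
No further losses. Total secondary extinctions: 6.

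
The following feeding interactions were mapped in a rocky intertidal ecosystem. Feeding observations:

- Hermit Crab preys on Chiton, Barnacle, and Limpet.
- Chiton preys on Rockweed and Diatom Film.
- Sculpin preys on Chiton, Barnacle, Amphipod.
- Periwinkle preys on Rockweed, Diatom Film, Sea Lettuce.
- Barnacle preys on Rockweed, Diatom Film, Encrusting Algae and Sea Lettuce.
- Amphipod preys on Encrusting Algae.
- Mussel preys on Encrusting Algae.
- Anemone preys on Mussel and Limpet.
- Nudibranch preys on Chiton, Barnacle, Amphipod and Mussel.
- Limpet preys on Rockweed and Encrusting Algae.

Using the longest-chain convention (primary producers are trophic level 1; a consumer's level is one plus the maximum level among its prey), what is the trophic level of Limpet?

Rockweed is a producer → level 1.
Limpet eats Rockweed (level 1); other prey at levels: Encrusting Algae 1 → level 2.

Trophic level 2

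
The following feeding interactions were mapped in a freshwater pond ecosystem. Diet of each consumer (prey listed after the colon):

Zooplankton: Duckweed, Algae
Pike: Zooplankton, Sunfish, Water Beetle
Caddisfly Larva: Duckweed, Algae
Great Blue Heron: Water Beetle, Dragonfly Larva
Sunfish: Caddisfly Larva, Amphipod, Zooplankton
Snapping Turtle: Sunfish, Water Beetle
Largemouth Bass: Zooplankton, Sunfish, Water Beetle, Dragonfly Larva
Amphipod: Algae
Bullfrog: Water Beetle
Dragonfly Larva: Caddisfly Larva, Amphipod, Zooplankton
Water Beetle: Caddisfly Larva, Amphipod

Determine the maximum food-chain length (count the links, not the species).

3 links

One longest chain: Duckweed → Caddisfly Larva → Water Beetle → Bullfrog.
It has 4 species and 3 links.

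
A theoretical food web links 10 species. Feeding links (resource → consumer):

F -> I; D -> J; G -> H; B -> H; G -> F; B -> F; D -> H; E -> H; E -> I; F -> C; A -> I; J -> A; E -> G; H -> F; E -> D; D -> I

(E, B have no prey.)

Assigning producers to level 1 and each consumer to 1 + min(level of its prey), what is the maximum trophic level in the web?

4

Producers (level 1): E, B.
Following each consumer down to its lowest-level prey: E → D → J → A (levels 1 through 4).
All prey of A (J 3) are at level 3 or above, so A is at level 1 + 3 = 4.
Every consumer has at least one prey at level 3 or below, so none exceeds level 4.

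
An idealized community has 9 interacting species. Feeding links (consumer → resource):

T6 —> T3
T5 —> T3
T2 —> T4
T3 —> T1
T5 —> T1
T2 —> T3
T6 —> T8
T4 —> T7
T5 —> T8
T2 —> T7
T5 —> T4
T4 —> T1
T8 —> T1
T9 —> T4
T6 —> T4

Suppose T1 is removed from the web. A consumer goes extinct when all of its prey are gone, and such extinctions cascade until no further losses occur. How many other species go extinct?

2

Remove T1.
Round 1: T8 (all prey gone), T3 (all prey gone) → extinct.
No further losses. Total secondary extinctions: 2.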